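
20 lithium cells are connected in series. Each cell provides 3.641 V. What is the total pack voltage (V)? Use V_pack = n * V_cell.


With 20 cells in series at 3.641 V each, V_pack = 72.82 V

72.82 V


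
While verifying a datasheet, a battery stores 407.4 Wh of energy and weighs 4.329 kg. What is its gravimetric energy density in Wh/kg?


Specific energy = 407.4 Wh / 4.329 kg = 94.11 Wh/kg

94.11 Wh/kg


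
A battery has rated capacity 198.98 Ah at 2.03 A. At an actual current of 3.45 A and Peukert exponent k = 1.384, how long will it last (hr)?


Step 1: t_rated = C / I_rated = 198.98 / 2.03 = 98.02 hr
Step 2: ratio = 2.03 / 3.45 = 0.58841
Step 3: ratio^k = 0.58841^1.384 = 0.48
Step 4: t = t_rated * ratio^k = 98.02 * 0.48 = 47.05 hr

47.05 hr


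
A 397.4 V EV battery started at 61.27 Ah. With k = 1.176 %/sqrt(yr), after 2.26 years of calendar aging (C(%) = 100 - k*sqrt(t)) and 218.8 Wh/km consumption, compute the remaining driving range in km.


Step 1: capacity retention = 100 - 1.176 * sqrt(2.26) = 100 - 1.176 * 1.5033 = 98.232%
Step 2: C_now = 61.27 * 98.232/100 = 60.187 Ah
Step 3: E_pack = V * C_now = 397.4 * 60.187 = 23918 Wh
Step 4: range = E_pack / consumption = 23918 / 218.8 = 109.3 km

109.3 km


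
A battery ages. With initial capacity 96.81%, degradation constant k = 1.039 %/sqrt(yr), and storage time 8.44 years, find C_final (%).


Step 1: sqrt(8.44 yr) = 2.9052
Step 2: drop = 1.039 * 2.9052 = 3.0185
Step 3: C_final = 96.81 - 3.0185 = 93.79%

93.79%


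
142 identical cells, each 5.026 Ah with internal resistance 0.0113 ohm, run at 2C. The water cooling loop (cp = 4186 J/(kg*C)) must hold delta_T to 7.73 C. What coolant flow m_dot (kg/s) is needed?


Step 1: I = 2 * 5.026 = 10.052 A
Step 2: Q_cell = I^2 * R = 10.052^2 * 0.0113 = 1.1418 W
Step 3: Q_total = 142 * 1.1418 = 162.14 W
Step 4: m_dot = Q_total / (cp * dT) = 162.14 / (4186 * 7.73) = 0.005011 kg/s

0.005011 kg/s


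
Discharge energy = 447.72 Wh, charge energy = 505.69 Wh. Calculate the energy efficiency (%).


eta_e = E_dis / E_chg * 100 = 447.72 / 505.69 * 100 = 88.54%

88.54%


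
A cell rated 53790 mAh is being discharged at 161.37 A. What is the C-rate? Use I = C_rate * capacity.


Convert: capacity = 53790 mAh = 53.79 Ah
C_rate = I / capacity = 161.37 / 53.79 = 3C

3C


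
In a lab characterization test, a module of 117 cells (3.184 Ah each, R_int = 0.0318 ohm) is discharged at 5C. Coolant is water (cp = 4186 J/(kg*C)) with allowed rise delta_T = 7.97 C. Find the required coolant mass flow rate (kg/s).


Step 1: I = 5 * 3.184 = 15.92 A
Step 2: Q_cell = I^2 * R = 15.92^2 * 0.0318 = 8.0596 W
Step 3: Q_total = 117 * 8.0596 = 942.97 W
Step 4: m_dot = Q_total / (cp * dT) = 942.97 / (4186 * 7.97) = 0.02826 kg/s

0.02826 kg/s


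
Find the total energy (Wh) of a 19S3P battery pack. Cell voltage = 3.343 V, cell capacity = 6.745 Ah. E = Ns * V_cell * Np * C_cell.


V_pack = 19 * 3.343 = 63.517 V
C_pack = 3 * 6.745 = 20.235 Ah
E = V_pack * C_pack = 63.517 * 20.235 = 1285 Wh

1285 Wh


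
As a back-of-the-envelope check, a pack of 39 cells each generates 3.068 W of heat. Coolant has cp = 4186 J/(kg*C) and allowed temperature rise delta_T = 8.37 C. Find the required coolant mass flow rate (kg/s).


Q_total = 39 * 3.068 = 119.65 W
m_dot = Q_total / (cp * dT) = 119.65 / (4186 * 8.37) = 0.003415 kg/s

0.003415 kg/s


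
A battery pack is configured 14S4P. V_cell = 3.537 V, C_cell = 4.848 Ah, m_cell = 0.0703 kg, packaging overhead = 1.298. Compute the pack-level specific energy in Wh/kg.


Step 1: V_pack = 14 * 3.537 = 49.518 V
Step 2: C_pack = 4 * 4.848 = 19.392 Ah
Step 3: E_pack = V_pack * C_pack = 49.518 * 19.392 = 960.25 Wh
Step 4: m_pack = 14 * 4 * 0.0703 * 1.298 = 5.11 kg
Step 5: ED = E_pack / m_pack = 960.25 / 5.11 = 187.9 Wh/kg

187.9 Wh/kg


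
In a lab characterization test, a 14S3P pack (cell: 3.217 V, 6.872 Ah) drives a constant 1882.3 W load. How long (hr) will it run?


Step 1: E_pack = Ns * V_cell * Np * C_cell = 14 * 3.217 * 3 * 6.872 = 928.5 Wh
Step 2: t = E_pack / P = 928.5 / 1882.3 = 0.4933 hr

0.4933 hr


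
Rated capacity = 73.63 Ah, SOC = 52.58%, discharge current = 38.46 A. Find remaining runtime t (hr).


Step 1: remaining = SOC/100 * C_total = 52.58/100 * 73.63 = 38.715 Ah
Step 2: t = remaining / I = 38.715 / 38.46 = 1.007 hr

1.007 hr


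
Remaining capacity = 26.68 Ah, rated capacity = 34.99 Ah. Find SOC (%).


SOC% = 26.68 / 34.99 * 100 = 76.25%

76.25%


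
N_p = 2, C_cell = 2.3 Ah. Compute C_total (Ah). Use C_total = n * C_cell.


C_total = 2 * 2.3 = 4.6 Ah

4.6 Ah


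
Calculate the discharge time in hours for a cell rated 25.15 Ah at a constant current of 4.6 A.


Runtime = 25.15 Ah / 4.6 A = 5.467 hr

5.467 hr


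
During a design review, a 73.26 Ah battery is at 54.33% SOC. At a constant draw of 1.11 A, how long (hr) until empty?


Step 1: remaining = SOC/100 * C_total = 54.33/100 * 73.26 = 39.802 Ah
Step 2: t = remaining / I = 39.802 / 1.11 = 35.86 hr

35.86 hr


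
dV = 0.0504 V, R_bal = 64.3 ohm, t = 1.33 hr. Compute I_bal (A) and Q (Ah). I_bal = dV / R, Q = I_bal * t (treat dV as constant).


First, Ohm's law: I_bal = 0.0504 V / 64.3 ohm = 7.8383e-04 A
Then Q = I * t = 7.8383e-04 A * 1.33 hr = 0.001042 Ah

I=7.8383e-04 A, Q=0.001042 Ah


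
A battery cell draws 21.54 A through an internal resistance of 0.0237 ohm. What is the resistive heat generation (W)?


I^2 = 463.97
Q = 463.97 * 0.0237 = 11.00 W

11.00 W


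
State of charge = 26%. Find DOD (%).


DOD = 100 - SOC = 100 - 26 = 74%

74%


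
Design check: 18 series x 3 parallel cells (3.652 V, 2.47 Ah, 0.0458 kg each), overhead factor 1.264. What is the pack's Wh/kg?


Step 1: V_pack = 18 * 3.652 = 65.736 V
Step 2: C_pack = 3 * 2.47 = 7.41 Ah
Step 3: E_pack = V_pack * C_pack = 65.736 * 7.41 = 487.1 Wh
Step 4: m_pack = 18 * 3 * 0.0458 * 1.264 = 3.1261 kg
Step 5: ED = E_pack / m_pack = 487.1 / 3.1261 = 155.8 Wh/kg

155.8 Wh/kg


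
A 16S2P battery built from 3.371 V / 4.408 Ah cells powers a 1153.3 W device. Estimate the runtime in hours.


Step 1: E_pack = Ns * V_cell * Np * C_cell = 16 * 3.371 * 2 * 4.408 = 475.5 Wh
Step 2: t = E_pack / P = 475.5 / 1153.3 = 0.4123 hr

0.4123 hr


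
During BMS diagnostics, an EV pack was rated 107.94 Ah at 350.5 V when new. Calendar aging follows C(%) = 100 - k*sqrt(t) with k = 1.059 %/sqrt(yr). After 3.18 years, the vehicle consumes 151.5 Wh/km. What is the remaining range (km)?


Step 1: capacity retention = 100 - 1.059 * sqrt(3.18) = 100 - 1.059 * 1.7833 = 98.111%
Step 2: C_now = 107.94 * 98.111/100 = 105.9 Ah
Step 3: E_pack = V * C_now = 350.5 * 105.9 = 37118 Wh
Step 4: range = E_pack / consumption = 37118 / 151.5 = 245.0 km

245.0 km


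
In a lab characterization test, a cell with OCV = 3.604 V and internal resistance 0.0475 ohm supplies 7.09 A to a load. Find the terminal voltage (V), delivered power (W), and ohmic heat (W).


Step 1: V_terminal = OCV - I*R = 3.604 - 7.09 * 0.0475 = 3.2672 V
Step 2: P_out = V_terminal * I = 3.2672 * 7.09 = 23.16 W
Step 3: Q = I^2 * R = 7.09^2 * 0.0475 = 2.388 W

V=3.2672 V, P=23.16 W, Q=2.388 W


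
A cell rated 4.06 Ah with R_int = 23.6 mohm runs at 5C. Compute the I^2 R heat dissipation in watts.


Convert: R = 23.6 mohm = 0.0236 ohm
Step 1: I = C_rate * capacity = 5 * 4.06 = 20.3 A
Step 2: Q = I^2 * R = 20.3^2 * 0.0236 = 412.09 * 0.0236 = 9.725 W

9.725 W


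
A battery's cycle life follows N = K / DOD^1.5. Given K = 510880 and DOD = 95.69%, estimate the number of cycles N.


DOD^1.5 = 936.05
N = K / DOD^1.5 = 510880 / 936.05 = 545.8

545.8 cycles


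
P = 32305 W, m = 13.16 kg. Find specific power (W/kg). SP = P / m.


SP = P / m = 32305 / 13.16 = 2455 W/kg

2455 W/kg


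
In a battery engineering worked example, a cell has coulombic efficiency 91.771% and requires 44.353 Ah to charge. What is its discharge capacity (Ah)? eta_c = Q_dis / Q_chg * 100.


Q_dis = eta/100 * Q_chg = 91.771/100 * 44.353 = 40.70 Ah

40.70 Ah


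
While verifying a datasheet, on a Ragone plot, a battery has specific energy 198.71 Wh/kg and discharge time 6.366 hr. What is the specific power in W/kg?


P_specific = E / t = 198.71 / 6.366 = 31.21 W/kg

31.21 W/kg


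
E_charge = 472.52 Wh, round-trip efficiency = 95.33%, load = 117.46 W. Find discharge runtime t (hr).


Step 1: E_discharge = eta/100 * E_charge = 95.33/100 * 472.52 = 450.45 Wh
Step 2: t = E_discharge / P = 450.45 / 117.46 = 3.835 hr

3.835 hr


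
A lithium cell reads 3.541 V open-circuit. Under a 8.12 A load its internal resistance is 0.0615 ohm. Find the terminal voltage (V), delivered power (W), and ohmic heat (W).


Step 1: V_terminal = OCV - I*R = 3.541 - 8.12 * 0.0615 = 3.0416 V
Step 2: P_out = V_terminal * I = 3.0416 * 8.12 = 24.70 W
Step 3: Q = I^2 * R = 8.12^2 * 0.0615 = 4.055 W

V=3.0416 V, P=24.70 W, Q=4.055 W


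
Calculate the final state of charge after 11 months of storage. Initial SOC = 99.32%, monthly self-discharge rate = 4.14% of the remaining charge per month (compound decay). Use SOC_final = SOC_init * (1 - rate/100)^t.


Monthly retention factor = 1 - 4.14/100 = 0.9586
Over 11 months: factor^11 = 0.62808
SOC_final = 99.32 * 0.62808 = 62.38%

62.38%


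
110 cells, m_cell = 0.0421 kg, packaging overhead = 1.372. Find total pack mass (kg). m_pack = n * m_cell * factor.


m_pack = n * m_cell * overhead = 110 * 0.0421 * 1.372 = 6.354 kg

6.354 kg


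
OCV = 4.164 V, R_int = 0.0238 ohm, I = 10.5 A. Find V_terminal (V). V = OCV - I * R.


V = OCV - I*R = 4.164 - 10.5 * 0.0238 = 3.914 V

3.914 V


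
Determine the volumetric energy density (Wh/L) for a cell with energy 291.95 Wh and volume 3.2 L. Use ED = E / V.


Volumetric ED = 291.95 Wh / 3.2 L = 91.23 Wh/L

91.23 Wh/L


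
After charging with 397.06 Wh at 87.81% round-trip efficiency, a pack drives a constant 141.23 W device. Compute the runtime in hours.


Step 1: E_discharge = eta/100 * E_charge = 87.81/100 * 397.06 = 348.66 Wh
Step 2: t = E_discharge / P = 348.66 / 141.23 = 2.469 hr

2.469 hr


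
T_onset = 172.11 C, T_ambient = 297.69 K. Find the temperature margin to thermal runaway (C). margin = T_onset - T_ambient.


Convert: T_ambient = 297.69 K = 24.54 C
margin = 172.11 - 24.54 = 147.57 C

147.57 C


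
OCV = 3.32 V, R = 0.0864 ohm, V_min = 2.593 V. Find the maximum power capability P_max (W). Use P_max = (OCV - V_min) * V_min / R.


P_max = (OCV - V_min) * V_min / R = (3.32 - 2.593) * 2.593 / 0.0864 = 0.727 * 2.593 / 0.0864 = 21.82 W

21.82 W


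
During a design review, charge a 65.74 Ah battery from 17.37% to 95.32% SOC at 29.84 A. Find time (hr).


Step 1: dSOC = 95.32% - 17.37% = 77.95%
Step 2: delta_Ah = 65.74 * 77.95 / 100 = 51.244 Ah
Step 3: t = 51.244 / 29.84 = 1.717 hr

1.717 hr


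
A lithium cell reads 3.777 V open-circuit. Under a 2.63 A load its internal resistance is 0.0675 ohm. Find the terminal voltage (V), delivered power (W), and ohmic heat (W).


Step 1: V_terminal = OCV - I*R = 3.777 - 2.63 * 0.0675 = 3.5995 V
Step 2: P_out = V_terminal * I = 3.5995 * 2.63 = 9.467 W
Step 3: Q = I^2 * R = 2.63^2 * 0.0675 = 0.4669 W

V=3.5995 V, P=9.467 W, Q=0.4669 W


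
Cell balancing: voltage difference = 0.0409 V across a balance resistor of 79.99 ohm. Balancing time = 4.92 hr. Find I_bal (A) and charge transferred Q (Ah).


First, Ohm's law: I_bal = 0.0409 V / 79.99 ohm = 5.1131e-04 A
Then Q = I * t = 5.1131e-04 A * 4.92 hr = 0.002516 Ah

I=5.1131e-04 A, Q=0.002516 Ah


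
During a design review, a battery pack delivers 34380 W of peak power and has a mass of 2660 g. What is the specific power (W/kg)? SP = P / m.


Convert: m = 2660 g = 2.66 kg
SP = P / m = 34380 / 2.66 = 12920 W/kg

12920 W/kg


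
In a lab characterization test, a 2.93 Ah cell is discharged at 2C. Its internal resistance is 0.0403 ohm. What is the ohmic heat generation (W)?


Step 1: I = C_rate * capacity = 2 * 2.93 = 5.86 A
Step 2: Q = I^2 * R = 5.86^2 * 0.0403 = 34.34 * 0.0403 = 1.384 W

1.384 W


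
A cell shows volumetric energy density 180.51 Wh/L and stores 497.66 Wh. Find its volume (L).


V = E / ED = 497.66 / 180.51 = 2.757 L

2.757 L


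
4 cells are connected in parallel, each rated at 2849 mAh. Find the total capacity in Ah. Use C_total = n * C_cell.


Convert: C_cell = 2849 mAh = 2.849 Ah
C_total = 4 * 2.849 = 11.396 Ah

11.396 Ah


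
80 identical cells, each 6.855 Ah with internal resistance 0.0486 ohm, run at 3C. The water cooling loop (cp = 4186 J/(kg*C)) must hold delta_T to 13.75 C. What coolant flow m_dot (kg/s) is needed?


Step 1: I = 3 * 6.855 = 20.565 A
Step 2: Q_cell = I^2 * R = 20.565^2 * 0.0486 = 20.554 W
Step 3: Q_total = 80 * 20.554 = 1644.3 W
Step 4: m_dot = Q_total / (cp * dT) = 1644.3 / (4186 * 13.75) = 0.02857 kg/s

0.02857 kg/s


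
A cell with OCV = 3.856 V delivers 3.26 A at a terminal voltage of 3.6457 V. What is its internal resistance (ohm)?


R = (OCV - V) / I = (3.856 - 3.6457) / 3.26 = 0.06451 ohm

0.06451 ohm


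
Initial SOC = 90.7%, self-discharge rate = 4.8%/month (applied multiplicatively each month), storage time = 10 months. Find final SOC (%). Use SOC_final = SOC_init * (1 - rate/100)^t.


decay = (1 - 4.8/100)^10 = 0.61146
SOC_final = 90.7 * 0.61146 = 55.46%

55.46%


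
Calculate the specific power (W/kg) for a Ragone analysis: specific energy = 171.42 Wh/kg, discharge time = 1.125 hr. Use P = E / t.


Specific power = 171.42 Wh/kg / 1.125 hr = 152.4 W/kg

152.4 W/kg


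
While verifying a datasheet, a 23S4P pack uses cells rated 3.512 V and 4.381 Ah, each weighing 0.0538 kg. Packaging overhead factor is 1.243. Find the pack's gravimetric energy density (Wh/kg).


Step 1: V_pack = 23 * 3.512 = 80.776 V
Step 2: C_pack = 4 * 4.381 = 17.524 Ah
Step 3: E_pack = V_pack * C_pack = 80.776 * 17.524 = 1415.5 Wh
Step 4: m_pack = 23 * 4 * 0.0538 * 1.243 = 6.1524 kg
Step 5: ED = E_pack / m_pack = 1415.5 / 6.1524 = 230.1 Wh/kg

230.1 Wh/kg


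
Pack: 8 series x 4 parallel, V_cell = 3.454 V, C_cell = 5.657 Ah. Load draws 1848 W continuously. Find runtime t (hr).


Step 1: E_pack = Ns * V_cell * Np * C_cell = 8 * 3.454 * 4 * 5.657 = 625.26 Wh
Step 2: t = E_pack / P = 625.26 / 1848 = 0.3383 hr

0.3383 hr


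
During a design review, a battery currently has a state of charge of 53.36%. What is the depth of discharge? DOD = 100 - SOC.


Complement of SOC: DOD = 100% - 53.36% = 46.64%

46.64%


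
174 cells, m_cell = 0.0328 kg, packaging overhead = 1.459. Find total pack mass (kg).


m_pack = n * m_cell * overhead = 174 * 0.0328 * 1.459 = 8.327 kg

8.327 kg


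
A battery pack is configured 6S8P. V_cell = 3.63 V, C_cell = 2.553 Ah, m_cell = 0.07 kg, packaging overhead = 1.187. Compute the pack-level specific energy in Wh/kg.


Step 1: V_pack = 6 * 3.63 = 21.78 V
Step 2: C_pack = 8 * 2.553 = 20.424 Ah
Step 3: E_pack = V_pack * C_pack = 21.78 * 20.424 = 444.83 Wh
Step 4: m_pack = 6 * 8 * 0.07 * 1.187 = 3.9883 kg
Step 5: ED = E_pack / m_pack = 444.83 / 3.9883 = 111.5 Wh/kg

111.5 Wh/kg


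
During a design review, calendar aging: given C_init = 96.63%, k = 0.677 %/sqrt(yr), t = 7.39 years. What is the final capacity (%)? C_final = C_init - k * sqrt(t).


sqrt(t) = sqrt(7.39) = 2.7185
C_final = 96.63 - 0.677 * 2.7185 = 94.79%

94.79%


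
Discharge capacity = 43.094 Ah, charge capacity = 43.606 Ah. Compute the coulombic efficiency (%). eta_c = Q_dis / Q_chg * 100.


Coulombic efficiency = 43.094/43.606 * 100% = 98.83%

98.83%


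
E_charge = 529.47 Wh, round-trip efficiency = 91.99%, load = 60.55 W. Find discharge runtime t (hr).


Step 1: E_discharge = eta/100 * E_charge = 91.99/100 * 529.47 = 487.06 Wh
Step 2: t = E_discharge / P = 487.06 / 60.55 = 8.044 hr

8.044 hr


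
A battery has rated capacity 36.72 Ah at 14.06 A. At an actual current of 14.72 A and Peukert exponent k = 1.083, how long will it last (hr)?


Step 1: t_rated = C / I_rated = 36.72 / 14.06 = 2.6117 hr
Step 2: ratio = 14.06 / 14.72 = 0.95516
Step 3: ratio^k = 0.95516^1.083 = 0.95153
Step 4: t = t_rated * ratio^k = 2.6117 * 0.95153 = 2.485 hr

2.485 hr


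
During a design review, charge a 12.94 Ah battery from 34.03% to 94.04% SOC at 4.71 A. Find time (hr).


Step 1: dSOC = 94.04% - 34.03% = 60.01%
Step 2: delta_Ah = 12.94 * 60.01 / 100 = 7.7653 Ah
Step 3: t = 7.7653 / 4.71 = 1.649 hr

1.649 hr


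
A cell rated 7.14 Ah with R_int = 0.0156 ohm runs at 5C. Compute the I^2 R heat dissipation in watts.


Step 1: I = C_rate * capacity = 5 * 7.14 = 35.7 A
Step 2: Q = I^2 * R = 35.7^2 * 0.0156 = 1274.5 * 0.0156 = 19.88 W

19.88 W


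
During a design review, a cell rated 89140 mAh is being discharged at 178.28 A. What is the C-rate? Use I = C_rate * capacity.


Convert: capacity = 89140 mAh = 89.14 Ah
C_rate = I / capacity = 178.28 / 89.14 = 2C

2C


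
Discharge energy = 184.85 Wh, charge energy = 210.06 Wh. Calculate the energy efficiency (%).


eta_e = E_dis / E_chg * 100 = 184.85 / 210.06 * 100 = 88.00%

88.00%


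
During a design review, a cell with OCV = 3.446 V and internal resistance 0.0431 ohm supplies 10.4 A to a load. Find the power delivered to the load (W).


Step 1: V_terminal = OCV - I*R = 3.446 - 10.4 * 0.0431 = 2.9978 V
Step 2: P_out = V_terminal * I = 2.9978 * 10.4 = 31.18 W

31.18 W


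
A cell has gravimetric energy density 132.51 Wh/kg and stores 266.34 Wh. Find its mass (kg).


m = E / ED = 266.34 / 132.51 = 2.010 kg

2.010 kg


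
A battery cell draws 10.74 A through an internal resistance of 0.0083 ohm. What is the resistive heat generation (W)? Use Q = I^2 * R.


Q = I^2 * R = 10.74^2 * 0.0083 = 0.9574 W

0.9574 W


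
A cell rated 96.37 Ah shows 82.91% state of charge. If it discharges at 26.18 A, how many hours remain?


Step 1: remaining = SOC/100 * C_total = 82.91/100 * 96.37 = 79.9 Ah
Step 2: t = remaining / I = 79.9 / 26.18 = 3.052 hr

3.052 hr


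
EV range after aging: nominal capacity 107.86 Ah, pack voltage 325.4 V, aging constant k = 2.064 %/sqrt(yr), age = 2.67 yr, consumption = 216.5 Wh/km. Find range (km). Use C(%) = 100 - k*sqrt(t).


Step 1: capacity retention = 100 - 2.064 * sqrt(2.67) = 100 - 2.064 * 1.634 = 96.627%
Step 2: C_now = 107.86 * 96.627/100 = 104.22 Ah
Step 3: E_pack = V * C_now = 325.4 * 104.22 = 33913 Wh
Step 4: range = E_pack / consumption = 33913 / 216.5 = 156.6 km

156.6 km


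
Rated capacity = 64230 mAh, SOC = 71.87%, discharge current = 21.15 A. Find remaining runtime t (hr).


Convert: C_total = 64230 mAh = 64.23 Ah
Step 1: remaining = SOC/100 * C_total = 71.87/100 * 64.23 = 46.162 Ah
Step 2: t = remaining / I = 46.162 / 21.15 = 2.183 hr

2.183 hr


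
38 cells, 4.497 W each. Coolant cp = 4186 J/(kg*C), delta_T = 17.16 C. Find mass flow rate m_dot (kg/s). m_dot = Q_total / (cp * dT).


Step 1: Total heat Q = 38 * 4.497 W = 170.89 W
Step 2: denom = cp * dT = 4186 * 17.16 = 71832
Step 3: m_dot = 170.89 / 71832 = 0.002379 kg/s

0.002379 kg/s


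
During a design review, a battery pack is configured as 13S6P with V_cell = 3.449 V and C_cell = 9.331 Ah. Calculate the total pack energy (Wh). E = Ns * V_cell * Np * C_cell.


E = Ns * Vcell * Np * Ccell = 13 * 3.449 * 6 * 9.331 = 2510 Wh

2510 Wh


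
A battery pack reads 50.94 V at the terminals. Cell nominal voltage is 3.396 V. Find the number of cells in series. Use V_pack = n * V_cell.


Rearranging: n = V_pack / V_cell = 50.94 / 3.396 = 15 cells

15


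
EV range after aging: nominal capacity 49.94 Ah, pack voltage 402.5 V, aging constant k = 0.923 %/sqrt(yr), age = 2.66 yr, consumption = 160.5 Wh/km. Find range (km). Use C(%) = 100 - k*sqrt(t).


Step 1: capacity retention = 100 - 0.923 * sqrt(2.66) = 100 - 0.923 * 1.631 = 98.495%
Step 2: C_now = 49.94 * 98.495/100 = 49.188 Ah
Step 3: E_pack = V * C_now = 402.5 * 49.188 = 19798 Wh
Step 4: range = E_pack / consumption = 19798 / 160.5 = 123.4 km

123.4 km


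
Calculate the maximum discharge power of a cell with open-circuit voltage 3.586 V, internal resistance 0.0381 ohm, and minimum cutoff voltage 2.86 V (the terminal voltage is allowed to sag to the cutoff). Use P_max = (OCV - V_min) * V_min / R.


P_max = (OCV - V_min) * V_min / R = (3.586 - 2.86) * 2.86 / 0.0381 = 0.726 * 2.86 / 0.0381 = 54.50 W

54.50 W


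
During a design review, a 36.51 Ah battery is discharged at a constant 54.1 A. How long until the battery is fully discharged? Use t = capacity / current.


t = capacity / current = 36.51 / 54.1 = 0.6749 hr

0.6749 hr


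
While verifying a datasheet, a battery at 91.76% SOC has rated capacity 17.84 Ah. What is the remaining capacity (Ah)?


remaining = SOC / 100 * total = 91.76 / 100 * 17.84 = 16.37 Ah

16.37 Ah


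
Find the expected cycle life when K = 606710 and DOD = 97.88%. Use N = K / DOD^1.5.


DOD^1.5 = 968.37
N = K / DOD^1.5 = 606710 / 968.37 = 626.5

626.5 cycles


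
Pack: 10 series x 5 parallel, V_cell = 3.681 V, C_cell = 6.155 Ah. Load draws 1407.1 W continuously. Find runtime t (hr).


Step 1: E_pack = Ns * V_cell * Np * C_cell = 10 * 3.681 * 5 * 6.155 = 1132.8 Wh
Step 2: t = E_pack / P = 1132.8 / 1407.1 = 0.8051 hr

0.8051 hr


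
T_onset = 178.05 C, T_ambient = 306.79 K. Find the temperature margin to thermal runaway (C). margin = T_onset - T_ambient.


Convert: T_ambient = 306.79 K = 33.64 C
margin = 178.05 - 33.64 = 144.41 C

144.41 C


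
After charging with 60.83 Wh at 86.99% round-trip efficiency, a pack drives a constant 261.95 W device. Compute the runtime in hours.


Step 1: E_discharge = eta/100 * E_charge = 86.99/100 * 60.83 = 52.916 Wh
Step 2: t = E_discharge / P = 52.916 / 261.95 = 0.2020 hr

0.2020 hr


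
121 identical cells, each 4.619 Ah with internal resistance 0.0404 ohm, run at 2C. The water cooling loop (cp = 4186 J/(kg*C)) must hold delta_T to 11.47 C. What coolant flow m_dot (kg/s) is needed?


Step 1: I = 2 * 4.619 = 9.238 A
Step 2: Q_cell = I^2 * R = 9.238^2 * 0.0404 = 3.4478 W
Step 3: Q_total = 121 * 3.4478 = 417.18 W
Step 4: m_dot = Q_total / (cp * dT) = 417.18 / (4186 * 11.47) = 0.008689 kg/s

0.008689 kg/s


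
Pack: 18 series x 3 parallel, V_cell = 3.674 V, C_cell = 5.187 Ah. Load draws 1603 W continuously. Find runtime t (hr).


Step 1: E_pack = Ns * V_cell * Np * C_cell = 18 * 3.674 * 3 * 5.187 = 1029.1 Wh
Step 2: t = E_pack / P = 1029.1 / 1603 = 0.6420 hr

0.6420 hr


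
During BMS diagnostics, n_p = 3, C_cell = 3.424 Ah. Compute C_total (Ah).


C_total = 3 * 3.424 = 10.272 Ah

10.272 Ah


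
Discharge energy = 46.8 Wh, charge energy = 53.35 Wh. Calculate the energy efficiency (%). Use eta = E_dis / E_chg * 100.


Round-trip efficiency = 46.8/53.35 * 100% = 87.72%

87.72%


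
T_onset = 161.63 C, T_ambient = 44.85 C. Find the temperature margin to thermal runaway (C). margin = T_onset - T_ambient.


Safety margin = 161.63 C - 44.85 C = 116.78 C

116.78 C


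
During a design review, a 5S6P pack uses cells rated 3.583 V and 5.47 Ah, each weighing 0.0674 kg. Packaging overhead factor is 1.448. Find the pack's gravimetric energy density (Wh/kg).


Step 1: V_pack = 5 * 3.583 = 17.915 V
Step 2: C_pack = 6 * 5.47 = 32.82 Ah
Step 3: E_pack = V_pack * C_pack = 17.915 * 32.82 = 587.97 Wh
Step 4: m_pack = 5 * 6 * 0.0674 * 1.448 = 2.9279 kg
Step 5: ED = E_pack / m_pack = 587.97 / 2.9279 = 200.8 Wh/kg

200.8 Wh/kg


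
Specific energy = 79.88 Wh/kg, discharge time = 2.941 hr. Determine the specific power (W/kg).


Specific power = 79.88 Wh/kg / 2.941 hr = 27.16 W/kg

27.16 W/kg


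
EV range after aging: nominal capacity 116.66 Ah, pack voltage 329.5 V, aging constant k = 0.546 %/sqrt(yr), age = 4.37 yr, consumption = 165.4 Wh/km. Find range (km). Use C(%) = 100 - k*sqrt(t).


Step 1: capacity retention = 100 - 0.546 * sqrt(4.37) = 100 - 0.546 * 2.0905 = 98.859%
Step 2: C_now = 116.66 * 98.859/100 = 115.33 Ah
Step 3: E_pack = V * C_now = 329.5 * 115.33 = 38001 Wh
Step 4: range = E_pack / consumption = 38001 / 165.4 = 229.8 km

229.8 km


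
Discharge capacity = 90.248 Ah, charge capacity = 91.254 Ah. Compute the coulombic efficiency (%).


Coulombic efficiency = 90.248/91.254 * 100% = 98.90%

98.90%


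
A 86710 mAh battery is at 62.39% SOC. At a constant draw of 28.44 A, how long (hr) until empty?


Convert: C_total = 86710 mAh = 86.71 Ah
Step 1: remaining = SOC/100 * C_total = 62.39/100 * 86.71 = 54.098 Ah
Step 2: t = remaining / I = 54.098 / 28.44 = 1.902 hr

1.902 hr


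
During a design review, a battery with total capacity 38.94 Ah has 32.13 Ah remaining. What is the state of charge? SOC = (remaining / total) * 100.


SOC% = 32.13 / 38.94 * 100 = 82.51%

82.51%


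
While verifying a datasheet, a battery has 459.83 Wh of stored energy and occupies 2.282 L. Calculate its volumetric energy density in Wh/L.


ED = E / V = 459.83 / 2.282 = 201.5 Wh/L

201.5 Wh/L


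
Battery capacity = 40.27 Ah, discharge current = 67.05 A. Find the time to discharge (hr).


t = capacity / current = 40.27 / 67.05 = 0.6006 hr

0.6006 hr


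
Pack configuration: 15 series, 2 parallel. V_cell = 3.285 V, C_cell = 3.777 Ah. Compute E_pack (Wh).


V_pack = 15 * 3.285 = 49.275 V
C_pack = 2 * 3.777 = 7.554 Ah
E = V_pack * C_pack = 49.275 * 7.554 = 372.2 Wh

372.2 Wh


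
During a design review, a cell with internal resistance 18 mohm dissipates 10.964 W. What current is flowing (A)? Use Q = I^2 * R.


Convert: R = 18 mohm = 0.018 ohm
I = sqrt(Q / R) = sqrt(10.964 / 0.018) = sqrt(609.11) = 24.68 A

24.68 A


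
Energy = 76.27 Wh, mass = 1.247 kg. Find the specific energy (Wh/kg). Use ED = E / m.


Specific energy = 76.27 Wh / 1.247 kg = 61.16 Wh/kg

61.16 Wh/kg


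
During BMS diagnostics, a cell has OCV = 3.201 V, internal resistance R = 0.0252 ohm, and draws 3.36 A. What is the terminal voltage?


V = OCV - I*R = 3.201 - 3.36 * 0.0252 = 3.116 V

3.116 V


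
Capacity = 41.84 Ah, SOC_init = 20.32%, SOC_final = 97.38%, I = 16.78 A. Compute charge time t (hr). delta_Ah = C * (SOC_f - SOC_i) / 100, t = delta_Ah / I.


delta_Ah = 41.84 * (97.38 - 20.32) / 100 = 32.242 Ah
t = delta_Ah / I = 32.242 / 16.78 = 1.921 hr

1.921 hr


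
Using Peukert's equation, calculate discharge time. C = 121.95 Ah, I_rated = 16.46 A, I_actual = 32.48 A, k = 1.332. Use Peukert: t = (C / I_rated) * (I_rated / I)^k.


Step 1: t_rated = C / I_rated = 121.95 / 16.46 = 7.4089 hr
Step 2: ratio = 16.46 / 32.48 = 0.50677
Step 3: ratio^k = 0.50677^1.332 = 0.4044
Step 4: t = t_rated * ratio^k = 7.4089 * 0.4044 = 2.996 hr

2.996 hr


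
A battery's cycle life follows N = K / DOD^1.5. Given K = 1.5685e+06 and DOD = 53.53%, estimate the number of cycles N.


DOD^1.5 = 391.65
N = K / DOD^1.5 = 1.5685e+06 / 391.65 = 4005

4005 cycles


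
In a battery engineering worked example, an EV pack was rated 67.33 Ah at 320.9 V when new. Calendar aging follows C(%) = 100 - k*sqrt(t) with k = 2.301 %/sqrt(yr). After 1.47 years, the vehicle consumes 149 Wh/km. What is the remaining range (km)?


Step 1: capacity retention = 100 - 2.301 * sqrt(1.47) = 100 - 2.301 * 1.2124 = 97.21%
Step 2: C_now = 67.33 * 97.21/100 = 65.451 Ah
Step 3: E_pack = V * C_now = 320.9 * 65.451 = 21003 Wh
Step 4: range = E_pack / consumption = 21003 / 149 = 141.0 km

141.0 km


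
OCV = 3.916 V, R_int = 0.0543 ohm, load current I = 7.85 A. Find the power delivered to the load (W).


Step 1: V_terminal = OCV - I*R = 3.916 - 7.85 * 0.0543 = 3.4897 V
Step 2: P_out = V_terminal * I = 3.4897 * 7.85 = 27.39 W

27.39 W


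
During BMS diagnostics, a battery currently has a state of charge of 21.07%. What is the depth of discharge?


DOD = 100 - SOC = 100 - 21.07 = 78.93%

78.93%


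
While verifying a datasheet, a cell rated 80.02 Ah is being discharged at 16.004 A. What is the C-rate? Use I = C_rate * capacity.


C_rate = I / capacity = 16.004 / 80.02 = 0.2C

0.2C


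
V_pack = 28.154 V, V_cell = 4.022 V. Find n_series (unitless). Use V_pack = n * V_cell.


n = V_pack / V_cell = 28.154 / 4.022 = 7

7


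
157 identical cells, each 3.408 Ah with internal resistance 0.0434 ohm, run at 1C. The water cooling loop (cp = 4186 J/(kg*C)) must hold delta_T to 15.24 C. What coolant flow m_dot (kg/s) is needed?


Step 1: I = 1 * 3.408 = 3.408 A
Step 2: Q_cell = I^2 * R = 3.408^2 * 0.0434 = 0.50407 W
Step 3: Q_total = 157 * 0.50407 = 79.139 W
Step 4: m_dot = Q_total / (cp * dT) = 79.139 / (4186 * 15.24) = 0.001241 kg/s

0.001241 kg/s


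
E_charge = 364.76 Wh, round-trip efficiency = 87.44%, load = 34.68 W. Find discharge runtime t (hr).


Step 1: E_discharge = eta/100 * E_charge = 87.44/100 * 364.76 = 318.95 Wh
Step 2: t = E_discharge / P = 318.95 / 34.68 = 9.197 hr

9.197 hr


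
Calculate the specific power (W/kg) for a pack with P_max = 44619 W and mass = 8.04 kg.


SP = P / m = 44619 / 8.04 = 5550 W/kg

5550 W/kg


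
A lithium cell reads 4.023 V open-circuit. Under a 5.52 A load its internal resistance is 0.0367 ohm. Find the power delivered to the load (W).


Step 1: V_terminal = OCV - I*R = 4.023 - 5.52 * 0.0367 = 3.8204 V
Step 2: P_out = V_terminal * I = 3.8204 * 5.52 = 21.09 W

21.09 W


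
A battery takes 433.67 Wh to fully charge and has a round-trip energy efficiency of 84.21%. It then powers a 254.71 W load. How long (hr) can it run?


Step 1: E_discharge = eta/100 * E_charge = 84.21/100 * 433.67 = 365.19 Wh
Step 2: t = E_discharge / P = 365.19 / 254.71 = 1.434 hr

1.434 hr


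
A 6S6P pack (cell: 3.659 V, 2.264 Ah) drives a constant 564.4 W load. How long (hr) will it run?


Step 1: E_pack = Ns * V_cell * Np * C_cell = 6 * 3.659 * 6 * 2.264 = 298.22 Wh
Step 2: t = E_pack / P = 298.22 / 564.4 = 0.5284 hr

0.5284 hr


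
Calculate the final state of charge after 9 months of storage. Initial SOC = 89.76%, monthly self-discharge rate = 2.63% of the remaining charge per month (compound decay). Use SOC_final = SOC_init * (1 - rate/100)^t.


Monthly retention factor = 1 - 2.63/100 = 0.9737
Over 9 months: factor^9 = 0.78673
SOC_final = 89.76 * 0.78673 = 70.62%

70.62%


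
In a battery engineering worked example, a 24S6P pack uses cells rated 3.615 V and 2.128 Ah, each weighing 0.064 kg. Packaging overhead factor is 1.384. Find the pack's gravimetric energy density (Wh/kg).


Step 1: V_pack = 24 * 3.615 = 86.76 V
Step 2: C_pack = 6 * 2.128 = 12.768 Ah
Step 3: E_pack = V_pack * C_pack = 86.76 * 12.768 = 1107.8 Wh
Step 4: m_pack = 24 * 6 * 0.064 * 1.384 = 12.755 kg
Step 5: ED = E_pack / m_pack = 1107.8 / 12.755 = 86.85 Wh/kg

86.85 Wh/kg


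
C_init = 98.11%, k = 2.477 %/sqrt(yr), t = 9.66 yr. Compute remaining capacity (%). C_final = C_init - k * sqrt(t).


sqrt(t) = sqrt(9.66) = 3.1081
C_final = 98.11 - 2.477 * 3.1081 = 90.41%

90.41%


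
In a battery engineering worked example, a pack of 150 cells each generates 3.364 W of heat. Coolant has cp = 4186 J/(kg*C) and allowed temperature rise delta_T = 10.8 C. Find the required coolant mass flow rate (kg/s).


Q_total = 150 * 3.364 = 504.6 W
m_dot = Q_total / (cp * dT) = 504.6 / (4186 * 10.8) = 0.01116 kg/s

0.01116 kg/s


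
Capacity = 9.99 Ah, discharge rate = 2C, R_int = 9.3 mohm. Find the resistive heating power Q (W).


Convert: R = 9.3 mohm = 0.0093 ohm
Step 1: I = C_rate * capacity = 2 * 9.99 = 19.98 A
Step 2: Q = I^2 * R = 19.98^2 * 0.0093 = 399.2 * 0.0093 = 3.713 W

3.713 W


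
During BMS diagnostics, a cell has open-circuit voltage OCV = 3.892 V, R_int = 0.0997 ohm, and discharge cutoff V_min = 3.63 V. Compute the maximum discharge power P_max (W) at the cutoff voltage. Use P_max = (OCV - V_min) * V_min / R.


P_max = (OCV - V_min) * V_min / R = (3.892 - 3.63) * 3.63 / 0.0997 = 0.262 * 3.63 / 0.0997 = 9.539 W

9.539 W


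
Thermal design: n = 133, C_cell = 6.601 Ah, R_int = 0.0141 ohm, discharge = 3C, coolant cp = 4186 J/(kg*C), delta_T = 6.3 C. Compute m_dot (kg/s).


Step 1: I = 3 * 6.601 = 19.803 A
Step 2: Q_cell = I^2 * R = 19.803^2 * 0.0141 = 5.5294 W
Step 3: Q_total = 133 * 5.5294 = 735.41 W
Step 4: m_dot = Q_total / (cp * dT) = 735.41 / (4186 * 6.3) = 0.02789 kg/s

0.02789 kg/s


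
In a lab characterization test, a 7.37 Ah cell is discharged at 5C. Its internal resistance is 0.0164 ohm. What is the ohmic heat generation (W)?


Step 1: I = C_rate * capacity = 5 * 7.37 = 36.85 A
Step 2: Q = I^2 * R = 36.85^2 * 0.0164 = 1357.9 * 0.0164 = 22.27 W

22.27 W


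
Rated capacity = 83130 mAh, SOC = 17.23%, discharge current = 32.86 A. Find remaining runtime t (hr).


Convert: C_total = 83130 mAh = 83.13 Ah
Step 1: remaining = SOC/100 * C_total = 17.23/100 * 83.13 = 14.323 Ah
Step 2: t = remaining / I = 14.323 / 32.86 = 0.4359 hr

0.4359 hr


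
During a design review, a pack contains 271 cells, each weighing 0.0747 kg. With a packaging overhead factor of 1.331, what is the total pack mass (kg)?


m_pack = n * m_cell * overhead = 271 * 0.0747 * 1.331 = 26.94 kg

26.94 kg


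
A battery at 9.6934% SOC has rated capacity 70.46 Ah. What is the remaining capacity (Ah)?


remaining = SOC / 100 * total = 9.6934 / 100 * 70.46 = 6.830 Ah

6.830 Ah


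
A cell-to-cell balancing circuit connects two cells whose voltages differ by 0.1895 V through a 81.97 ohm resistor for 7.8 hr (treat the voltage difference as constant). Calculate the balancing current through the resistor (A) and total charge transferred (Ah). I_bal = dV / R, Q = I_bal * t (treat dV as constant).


First, Ohm's law: I_bal = 0.1895 V / 81.97 ohm = 0.0023118 A
Then Q = I * t = 0.0023118 A * 7.8 hr = 0.01803 Ah

I=0.0023118 A, Q=0.01803 Ah


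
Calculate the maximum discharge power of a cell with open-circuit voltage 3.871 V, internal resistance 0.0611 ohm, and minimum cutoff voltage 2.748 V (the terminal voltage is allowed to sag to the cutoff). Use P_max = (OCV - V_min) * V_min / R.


P_max = (OCV - V_min) * V_min / R = (3.871 - 2.748) * 2.748 / 0.0611 = 1.123 * 2.748 / 0.0611 = 50.51 W

50.51 W


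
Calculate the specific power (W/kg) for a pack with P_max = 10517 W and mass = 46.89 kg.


Specific power = 10517 W / 46.89 kg = 224.3 W/kg

224.3 W/kg


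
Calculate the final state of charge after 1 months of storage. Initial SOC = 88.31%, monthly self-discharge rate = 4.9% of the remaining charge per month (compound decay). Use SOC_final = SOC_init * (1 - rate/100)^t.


Monthly retention factor = 1 - 4.9/100 = 0.951
Over 1 months: factor^1 = 0.951
SOC_final = 88.31 * 0.951 = 83.98%

83.98%


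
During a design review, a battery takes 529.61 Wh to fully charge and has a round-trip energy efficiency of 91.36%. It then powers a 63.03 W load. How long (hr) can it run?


Step 1: E_discharge = eta/100 * E_charge = 91.36/100 * 529.61 = 483.85 Wh
Step 2: t = E_discharge / P = 483.85 / 63.03 = 7.677 hr

7.677 hr


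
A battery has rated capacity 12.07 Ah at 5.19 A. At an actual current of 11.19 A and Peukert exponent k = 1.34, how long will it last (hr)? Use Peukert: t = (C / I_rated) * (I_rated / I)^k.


Step 1: t_rated = C / I_rated = 12.07 / 5.19 = 2.3256 hr
Step 2: ratio = 5.19 / 11.19 = 0.46381
Step 3: ratio^k = 0.46381^1.34 = 0.35719
Step 4: t = t_rated * ratio^k = 2.3256 * 0.35719 = 0.8307 hr

0.8307 hr


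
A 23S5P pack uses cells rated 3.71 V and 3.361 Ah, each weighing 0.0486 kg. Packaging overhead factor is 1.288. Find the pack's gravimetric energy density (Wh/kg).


Step 1: V_pack = 23 * 3.71 = 85.33 V
Step 2: C_pack = 5 * 3.361 = 16.805 Ah
Step 3: E_pack = V_pack * C_pack = 85.33 * 16.805 = 1434 Wh
Step 4: m_pack = 23 * 5 * 0.0486 * 1.288 = 7.1986 kg
Step 5: ED = E_pack / m_pack = 1434 / 7.1986 = 199.2 Wh/kg

199.2 Wh/kg


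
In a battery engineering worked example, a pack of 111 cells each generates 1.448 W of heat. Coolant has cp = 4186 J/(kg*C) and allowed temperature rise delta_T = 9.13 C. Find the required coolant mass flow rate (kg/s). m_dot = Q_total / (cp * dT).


Step 1: Total heat Q = 111 * 1.448 W = 160.73 W
Step 2: denom = cp * dT = 4186 * 9.13 = 38218
Step 3: m_dot = 160.73 / 38218 = 0.004206 kg/s

0.004206 kg/s


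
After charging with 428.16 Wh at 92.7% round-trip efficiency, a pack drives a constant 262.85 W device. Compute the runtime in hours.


Step 1: E_discharge = eta/100 * E_charge = 92.7/100 * 428.16 = 396.9 Wh
Step 2: t = E_discharge / P = 396.9 / 262.85 = 1.510 hr

1.510 hr


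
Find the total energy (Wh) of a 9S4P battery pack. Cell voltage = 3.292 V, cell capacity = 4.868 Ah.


V_pack = 9 * 3.292 = 29.628 V
C_pack = 4 * 4.868 = 19.472 Ah
E = V_pack * C_pack = 29.628 * 19.472 = 576.9 Wh

576.9 Wh


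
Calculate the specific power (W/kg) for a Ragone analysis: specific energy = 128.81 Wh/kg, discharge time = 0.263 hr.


Specific power = 128.81 Wh/kg / 0.263 hr = 489.8 W/kg

489.8 W/kg


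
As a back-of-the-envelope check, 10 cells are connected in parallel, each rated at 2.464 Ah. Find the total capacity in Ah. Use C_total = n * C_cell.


Parallel capacities add: 10 * 2.464 Ah = 24.64 Ah

24.64 Ah


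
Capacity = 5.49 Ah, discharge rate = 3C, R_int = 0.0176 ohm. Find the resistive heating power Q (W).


Step 1: I = C_rate * capacity = 3 * 5.49 = 16.47 A
Step 2: Q = I^2 * R = 16.47^2 * 0.0176 = 271.26 * 0.0176 = 4.774 W

4.774 W


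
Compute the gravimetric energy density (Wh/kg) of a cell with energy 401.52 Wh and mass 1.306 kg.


ED = E / m = 401.52 / 1.306 = 307.4 Wh/kg

307.4 Wh/kg


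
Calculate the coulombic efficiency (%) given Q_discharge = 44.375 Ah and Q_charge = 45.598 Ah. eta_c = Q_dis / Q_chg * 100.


eta_c = Q_dis / Q_chg * 100 = 44.375 / 45.598 * 100 = 97.32%

97.32%


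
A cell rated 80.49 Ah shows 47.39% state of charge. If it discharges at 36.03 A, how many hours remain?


Step 1: remaining = SOC/100 * C_total = 47.39/100 * 80.49 = 38.144 Ah
Step 2: t = remaining / I = 38.144 / 36.03 = 1.059 hr

1.059 hr


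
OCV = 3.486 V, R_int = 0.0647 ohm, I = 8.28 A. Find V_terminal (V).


V = OCV - I*R = 3.486 - 8.28 * 0.0647 = 2.950 V

2.950 V


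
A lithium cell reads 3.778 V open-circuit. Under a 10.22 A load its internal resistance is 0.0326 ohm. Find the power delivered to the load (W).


Step 1: V_terminal = OCV - I*R = 3.778 - 10.22 * 0.0326 = 3.4448 V
Step 2: P_out = V_terminal * I = 3.4448 * 10.22 = 35.21 W

35.21 W


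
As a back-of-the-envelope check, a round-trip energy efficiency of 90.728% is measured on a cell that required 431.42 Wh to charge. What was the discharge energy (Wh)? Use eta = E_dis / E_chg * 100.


E_dis = eta/100 * E_chg = 90.728/100 * 431.42 = 391.4 Wh

391.4 Wh


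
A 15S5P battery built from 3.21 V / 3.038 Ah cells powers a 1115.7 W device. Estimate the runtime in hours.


Step 1: E_pack = Ns * V_cell * Np * C_cell = 15 * 3.21 * 5 * 3.038 = 731.4 Wh
Step 2: t = E_pack / P = 731.4 / 1115.7 = 0.6556 hr

0.6556 hr


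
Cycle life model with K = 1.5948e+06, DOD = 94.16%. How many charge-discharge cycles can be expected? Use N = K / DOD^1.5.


Step 1: DOD^1.5 = 94.16^1.5 = 913.69
Step 2: N = 1.5948e+06 / 913.69 = 1745 cycles

1745 cycles


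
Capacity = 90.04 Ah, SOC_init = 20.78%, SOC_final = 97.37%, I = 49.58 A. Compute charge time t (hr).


Step 1: dSOC = 97.37% - 20.78% = 76.59%
Step 2: delta_Ah = 90.04 * 76.59 / 100 = 68.962 Ah
Step 3: t = 68.962 / 49.58 = 1.391 hr

1.391 hr


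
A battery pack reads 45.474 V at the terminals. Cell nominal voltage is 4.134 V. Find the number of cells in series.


Rearranging: n = V_pack / V_cell = 45.474 / 4.134 = 11 cells

11


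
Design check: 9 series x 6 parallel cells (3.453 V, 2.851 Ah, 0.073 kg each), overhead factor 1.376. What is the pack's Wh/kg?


Step 1: V_pack = 9 * 3.453 = 31.077 V
Step 2: C_pack = 6 * 2.851 = 17.106 Ah
Step 3: E_pack = V_pack * C_pack = 31.077 * 17.106 = 531.6 Wh
Step 4: m_pack = 9 * 6 * 0.073 * 1.376 = 5.4242 kg
Step 5: ED = E_pack / m_pack = 531.6 / 5.4242 = 98.01 Wh/kg

98.01 Wh/kg
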